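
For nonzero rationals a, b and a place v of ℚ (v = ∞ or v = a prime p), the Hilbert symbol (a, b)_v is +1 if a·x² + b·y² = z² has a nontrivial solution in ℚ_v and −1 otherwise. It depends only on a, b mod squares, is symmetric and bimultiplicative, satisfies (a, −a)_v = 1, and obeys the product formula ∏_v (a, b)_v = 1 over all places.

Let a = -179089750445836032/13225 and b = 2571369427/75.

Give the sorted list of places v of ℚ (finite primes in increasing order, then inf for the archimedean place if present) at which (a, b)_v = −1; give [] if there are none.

Mod squares: a ≡ -703, b ≡ 129. Check v ∈ {∞, 2, 3, 5, 11, 19, 23, 37, 43}.
v=5: a=5^-2·(≡2), b=5^-2·(≡4) mod 5; (2|5)=-1, (4|5)=+1; (−1)^{-2·-2·2}·(-1)^-2·(+1)^-2 = +1.
v=37: a=37^3·(≡32), b=37^2·(≡15) mod 37; (32|37)=-1, (15|37)=-1; (−1)^{3·2·18}·(-1)^2·(-1)^3 = -1.
v=∞: -703 < 0 and 129 > 0  ⇒  (a,b)_∞ = +1.
v=19: a=19^3·(≡1), b=19^2·(≡3) mod 19; (1|19)=+1, (3|19)=-1; (−1)^{3·2·9}·(+1)^2·(-1)^3 = -1.
v=23: a=23^-2·(≡15), b=23^0·(≡22) mod 23; (15|23)=-1, (22|23)=-1; (−1)^{-2·0·11}·(-1)^0·(-1)^-2 = +1.
v=3: a=3^2·(≡2), b=3^-1·(≡1) mod 3; (2|3)=-1, (1|3)=+1; (−1)^{2·-1·1}·(-1)^-1·(+1)^2 = -1.
v=2: v_2(a)=8, v_2(b)=0; units ≡ 1, 1 (mod 8); ε·ε+αω+βω = 0·0+8·0+0·0 ≡ 0  ⇒  (a,b)_2 = +1.
v=11: a=11^2·(≡9), b=11^2·(≡6) mod 11; (9|11)=+1, (6|11)=-1; (−1)^{2·2·5}·(+1)^2·(-1)^2 = +1.
v=43: a=43^2·(≡3), b=43^1·(≡19) mod 43; (3|43)=-1, (19|43)=-1; (−1)^{2·1·21}·(-1)^1·(-1)^2 = -1.
Ram(-703, 129) = {3, 19, 37, 43}; no ℚ_3-point on the conic.

[3, 19, 37, 43]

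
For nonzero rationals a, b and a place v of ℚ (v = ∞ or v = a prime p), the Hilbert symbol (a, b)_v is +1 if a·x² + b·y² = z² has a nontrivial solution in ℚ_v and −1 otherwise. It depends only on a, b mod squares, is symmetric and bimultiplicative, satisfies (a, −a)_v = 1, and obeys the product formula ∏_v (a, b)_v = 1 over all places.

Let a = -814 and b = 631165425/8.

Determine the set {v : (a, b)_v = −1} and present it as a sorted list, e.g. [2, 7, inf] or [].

[3, 11, 23, 29, 31, 37]

Mod squares: a ≡ -814, b ≡ 50493234. Check v ∈ {∞, 2, 3, 5, 11, 23, 29, 31, 37}.
v=2: v_2(a)=1, v_2(b)=-3; units ≡ 1, 1 (mod 8); ε·ε+αω+βω = 0·0+1·0+-3·0 ≡ 0  ⇒  (a,b)_2 = +1.
v=31: a=31^0·(≡23), b=31^1·(≡11) mod 31; (23|31)=-1, (11|31)=-1; (−1)^{0·1·15}·(-1)^1·(-1)^0 = -1.
v=∞: -814 < 0 and 50493234 > 0  ⇒  (a,b)_∞ = +1.
v=5: a=5^0·(≡1), b=5^2·(≡4) mod 5; (1|5)=+1, (4|5)=+1; (−1)^{0·2·2}·(+1)^2·(+1)^0 = +1.
v=11: a=11^1·(≡3), b=11^1·(≡3) mod 11; (3|11)=+1, (3|11)=+1; (−1)^{1·1·5}·(+1)^1·(+1)^1 = -1.
v=23: a=23^0·(≡14), b=23^1·(≡1) mod 23; (14|23)=-1, (1|23)=+1; (−1)^{0·1·11}·(-1)^1·(+1)^0 = -1.
v=29: a=29^0·(≡27), b=29^1·(≡18) mod 29; (27|29)=-1, (18|29)=-1; (−1)^{0·1·14}·(-1)^1·(-1)^0 = -1.
v=37: a=37^1·(≡15), b=37^1·(≡1) mod 37; (15|37)=-1, (1|37)=+1; (−1)^{1·1·18}·(-1)^1·(+1)^1 = -1.
v=3: a=3^0·(≡2), b=3^1·(≡1) mod 3; (2|3)=-1, (1|3)=+1; (−1)^{0·1·1}·(-1)^1·(+1)^0 = -1.
|Ram(-814, 50493234)| = 6, even; anisotropic at {3, 11, 23, 29, 31, 37}.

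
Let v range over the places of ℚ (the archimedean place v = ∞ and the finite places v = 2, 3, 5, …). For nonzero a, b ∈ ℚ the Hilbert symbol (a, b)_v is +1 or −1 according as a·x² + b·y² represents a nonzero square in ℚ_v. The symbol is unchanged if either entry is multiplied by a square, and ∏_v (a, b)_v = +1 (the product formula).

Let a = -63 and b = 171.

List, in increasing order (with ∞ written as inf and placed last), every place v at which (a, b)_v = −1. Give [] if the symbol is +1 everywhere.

(a, b) ≡ (-7, 19) mod (ℚ^×)²; places V = {2, 3, 7, 19, ∞}.
(a,b)_7: α=1, u≡5; β=0, v≡3 (mod 7); (5|7)=-1, (3|7)=-1; sign (−1)^0·-1^0·-1^1 = -1.
(a,b)_3: α=2, u≡2; β=2, v≡1 (mod 3); (2|3)=-1, (1|3)=+1; sign (−1)^0·-1^2·+1^2 = +1.
(a,b)_2: α=0, β=0; u≡1, v≡3 (mod 8); ε(u)ε(v)=0·1, αω(v)=0·1, βω(u)=0·0; sum ≡ 0  ⇒  +1.
(a,b)_∞: sgn(-7)=−, sgn(19)=+, so +1.
(a,b)_19: α=0, u≡13; β=1, v≡9 (mod 19); (13|19)=-1, (9|19)=+1; sign (−1)^0·-1^1·+1^0 = -1.
|Ram(-7, 19)| = 2, even; anisotropic at {7, 19}.

[7, 19]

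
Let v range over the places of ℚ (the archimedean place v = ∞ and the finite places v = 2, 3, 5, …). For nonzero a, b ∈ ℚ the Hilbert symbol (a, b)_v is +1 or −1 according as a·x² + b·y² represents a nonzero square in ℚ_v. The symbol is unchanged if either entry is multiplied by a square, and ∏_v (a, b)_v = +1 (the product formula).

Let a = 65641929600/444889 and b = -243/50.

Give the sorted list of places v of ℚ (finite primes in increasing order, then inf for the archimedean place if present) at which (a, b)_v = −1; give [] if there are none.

[2, 3, 13, 47]

(a, b) ≡ (113646, -6) mod (ℚ^×)²; places V = {2, 3, 5, 13, 19, 23, 29, 31, 47, ∞}.
(a,b)_∞: sgn(113646)=+, sgn(-6)=−, so +1.
(a,b)_2: α=7, β=-1; u≡7, v≡5 (mod 8); ε(u)ε(v)=1·0, αω(v)=7·1, βω(u)=-1·0; sum ≡ 1  ⇒  -1.
(a,b)_23: α=-2, u≡2; β=0, v≡14 (mod 23); (2|23)=+1, (14|23)=-1; sign (−1)^0·+1^0·-1^-2 = +1.
(a,b)_29: α=-2, u≡24; β=0, v≡5 (mod 29); (24|29)=+1, (5|29)=+1; sign (−1)^0·+1^0·+1^-2 = +1.
(a,b)_19: α=2, u≡7; β=0, v≡13 (mod 19); (7|19)=+1, (13|19)=-1; sign (−1)^0·+1^0·-1^2 = +1.
(a,b)_5: α=2, u≡1; β=-2, v≡1 (mod 5); (1|5)=+1, (1|5)=+1; sign (−1)^0·+1^-2·+1^2 = +1.
(a,b)_13: α=1, u≡7; β=0, v≡11 (mod 13); (7|13)=-1, (11|13)=-1; sign (−1)^0·-1^0·-1^1 = -1.
(a,b)_31: α=1, u≡8; β=0, v≡28 (mod 31); (8|31)=+1, (28|31)=+1; sign (−1)^0·+1^0·+1^1 = +1.
(a,b)_3: α=1, u≡1; β=5, v≡1 (mod 3); (1|3)=+1, (1|3)=+1; sign (−1)^1·+1^5·+1^1 = -1.
(a,b)_47: α=1, u≡34; β=0, v≡13 (mod 47); (34|47)=+1, (13|47)=-1; sign (−1)^0·+1^0·-1^1 = -1.
Ram(113646, -6) = {2, 3, 13, 47}; no ℚ_2-point on the conic.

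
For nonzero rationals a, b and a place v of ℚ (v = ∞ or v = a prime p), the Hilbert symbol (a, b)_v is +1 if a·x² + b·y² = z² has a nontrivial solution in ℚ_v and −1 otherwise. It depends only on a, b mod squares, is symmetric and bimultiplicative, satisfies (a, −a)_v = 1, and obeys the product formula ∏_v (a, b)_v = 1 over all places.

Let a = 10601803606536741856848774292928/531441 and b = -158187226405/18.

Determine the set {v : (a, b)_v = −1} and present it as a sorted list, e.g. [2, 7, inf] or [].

[2, 5, 13, 19]

Mod squares: a ≡ 11687, b ≡ -1301690. Check v ∈ {∞, 2, 3, 5, 7, 13, 17, 19, 29, 31}.
v=31: a=31^3·(≡1), b=31^1·(≡27) mod 31; (1|31)=+1, (27|31)=-1; (−1)^{3·1·15}·(+1)^1·(-1)^3 = +1.
v=13: a=13^3·(≡6), b=13^1·(≡10) mod 13; (6|13)=-1, (10|13)=+1; (−1)^{3·1·6}·(-1)^1·(+1)^3 = -1.
v=3: a=3^-12·(≡2), b=3^-2·(≡1) mod 3; (2|3)=-1, (1|3)=+1; (−1)^{-12·-2·1}·(-1)^-2·(+1)^-12 = +1.
v=5: a=5^0·(≡3), b=5^1·(≡3) mod 5; (3|5)=-1, (3|5)=-1; (−1)^{0·1·2}·(-1)^1·(-1)^0 = -1.
v=19: a=19^2·(≡12), b=19^1·(≡17) mod 19; (12|19)=-1, (17|19)=+1; (−1)^{2·1·9}·(-1)^1·(+1)^2 = -1.
v=7: a=7^2·(≡1), b=7^0·(≡4) mod 7; (1|7)=+1, (4|7)=+1; (−1)^{2·0·3}·(+1)^0·(+1)^2 = +1.
v=∞: 11687 > 0 and -1301690 < 0  ⇒  (a,b)_∞ = +1.
v=2: v_2(a)=6, v_2(b)=-1; units ≡ 7, 3 (mod 8); ε·ε+αω+βω = 1·1+6·1+-1·0 ≡ 1  ⇒  (a,b)_2 = -1.
v=17: a=17^8·(≡9), b=17^3·(≡9) mod 17; (9|17)=+1, (9|17)=+1; (−1)^{8·3·8}·(+1)^3·(+1)^8 = +1.
v=29: a=29^5·(≡21), b=29^2·(≡16) mod 29; (21|29)=-1, (16|29)=+1; (−1)^{5·2·14}·(-1)^2·(+1)^5 = +1.
|Ram(11687, -1301690)| = 4, even; anisotropic at {2, 5, 13, 19}.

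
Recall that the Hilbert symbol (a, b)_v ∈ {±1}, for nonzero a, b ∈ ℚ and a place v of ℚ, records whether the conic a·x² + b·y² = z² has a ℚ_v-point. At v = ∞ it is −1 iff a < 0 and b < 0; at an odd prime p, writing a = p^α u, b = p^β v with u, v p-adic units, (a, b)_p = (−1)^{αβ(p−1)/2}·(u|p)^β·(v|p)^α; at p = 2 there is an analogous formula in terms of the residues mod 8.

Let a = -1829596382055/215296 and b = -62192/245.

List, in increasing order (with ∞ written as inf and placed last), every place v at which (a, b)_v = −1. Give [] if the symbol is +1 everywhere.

Mod squares: a ≡ -1495, b ≡ -115. Check v ∈ {∞, 2, 3, 5, 7, 13, 23, 29}.
v=2: v_2(a)=-8, v_2(b)=4; units ≡ 1, 5 (mod 8); ε·ε+αω+βω = 0·0+-8·1+4·0 ≡ 0  ⇒  (a,b)_2 = +1.
v=7: a=7^0·(≡5), b=7^-2·(≡2) mod 7; (5|7)=-1, (2|7)=+1; (−1)^{0·-2·3}·(-1)^-2·(+1)^0 = +1.
v=23: a=23^3·(≡8), b=23^1·(≡16) mod 23; (8|23)=+1, (16|23)=+1; (−1)^{3·1·11}·(+1)^1·(+1)^3 = -1.
v=∞: -1495 < 0 and -115 < 0  ⇒  (a,b)_∞ = -1.
v=5: a=5^1·(≡4), b=5^-1·(≡2) mod 5; (4|5)=+1, (2|5)=-1; (−1)^{1·-1·2}·(+1)^-1·(-1)^1 = -1.
v=13: a=13^5·(≡5), b=13^2·(≡2) mod 13; (5|13)=-1, (2|13)=-1; (−1)^{5·2·6}·(-1)^2·(-1)^5 = -1.
v=29: a=29^-2·(≡4), b=29^0·(≡1) mod 29; (4|29)=+1, (1|29)=+1; (−1)^{-2·0·14}·(+1)^0·(+1)^-2 = +1.
v=3: a=3^4·(≡2), b=3^0·(≡2) mod 3; (2|3)=-1, (2|3)=-1; (−1)^{4·0·1}·(-1)^0·(-1)^4 = +1.
(-1495, -115 / ℚ) ramifies at {5, 13, 23, ∞}: a division algebra.

[5, 13, 23, inf]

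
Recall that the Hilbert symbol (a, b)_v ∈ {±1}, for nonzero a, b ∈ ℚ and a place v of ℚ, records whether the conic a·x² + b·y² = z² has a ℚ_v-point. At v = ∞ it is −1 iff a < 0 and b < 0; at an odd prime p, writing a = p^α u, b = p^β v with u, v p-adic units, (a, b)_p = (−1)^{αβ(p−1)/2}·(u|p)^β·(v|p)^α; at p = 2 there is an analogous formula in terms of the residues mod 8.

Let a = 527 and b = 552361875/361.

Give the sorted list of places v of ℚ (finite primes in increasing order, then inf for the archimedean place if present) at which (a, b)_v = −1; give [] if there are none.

Mod squares: a ≡ 527, b ≡ 883779. Check v ∈ {∞, 2, 3, 5, 13, 17, 19, 31, 43}.
v=2: v_2(a)=0, v_2(b)=0; units ≡ 7, 3 (mod 8); ε·ε+αω+βω = 1·1+0·1+0·0 ≡ 1  ⇒  (a,b)_2 = -1.
v=3: a=3^0·(≡2), b=3^1·(≡2) mod 3; (2|3)=-1, (2|3)=-1; (−1)^{0·1·1}·(-1)^1·(-1)^0 = -1.
v=31: a=31^1·(≡17), b=31^1·(≡5) mod 31; (17|31)=-1, (5|31)=+1; (−1)^{1·1·15}·(-1)^1·(+1)^1 = +1.
v=19: a=19^0·(≡14), b=19^-2·(≡12) mod 19; (14|19)=-1, (12|19)=-1; (−1)^{0·-2·9}·(-1)^-2·(-1)^0 = +1.
v=5: a=5^0·(≡2), b=5^4·(≡4) mod 5; (2|5)=-1, (4|5)=+1; (−1)^{0·4·2}·(-1)^4·(+1)^0 = +1.
v=43: a=43^0·(≡11), b=43^1·(≡29) mod 43; (11|43)=+1, (29|43)=-1; (−1)^{0·1·21}·(+1)^1·(-1)^0 = +1.
v=13: a=13^0·(≡7), b=13^1·(≡11) mod 13; (7|13)=-1, (11|13)=-1; (−1)^{0·1·6}·(-1)^1·(-1)^0 = -1.
v=17: a=17^1·(≡14), b=17^1·(≡16) mod 17; (14|17)=-1, (16|17)=+1; (−1)^{1·1·8}·(-1)^1·(+1)^1 = -1.
v=∞: 527 > 0 and 883779 > 0  ⇒  (a,b)_∞ = +1.
(527, 883779 / ℚ) ramifies at {2, 3, 13, 17}: a division algebra.

[2, 3, 13, 17]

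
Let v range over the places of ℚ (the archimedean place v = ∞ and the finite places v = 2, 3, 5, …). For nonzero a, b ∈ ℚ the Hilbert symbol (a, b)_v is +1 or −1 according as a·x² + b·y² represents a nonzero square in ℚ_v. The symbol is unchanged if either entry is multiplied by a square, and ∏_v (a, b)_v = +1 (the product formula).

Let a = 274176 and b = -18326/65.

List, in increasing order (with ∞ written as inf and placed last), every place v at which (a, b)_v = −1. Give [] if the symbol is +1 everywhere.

(a, b) ≡ (119, -24310) mod (ℚ^×)²; places V = {2, 3, 5, 7, 11, 13, 17, ∞}.
(a,b)_7: α=1, u≡3; β=2, v≡2 (mod 7); (3|7)=-1, (2|7)=+1; sign (−1)^0·-1^2·+1^1 = +1.
(a,b)_∞: sgn(119)=+, sgn(-24310)=−, so +1.
(a,b)_5: α=0, u≡1; β=-1, v≡3 (mod 5); (1|5)=+1, (3|5)=-1; sign (−1)^0·+1^-1·-1^0 = +1.
(a,b)_2: α=8, β=1; u≡7, v≡5 (mod 8); ε(u)ε(v)=1·0, αω(v)=8·1, βω(u)=1·0; sum ≡ 0  ⇒  +1.
(a,b)_11: α=0, u≡1; β=1, v≡5 (mod 11); (1|11)=+1, (5|11)=+1; sign (−1)^0·+1^1·+1^0 = +1.
(a,b)_17: α=1, u≡12; β=1, v≡8 (mod 17); (12|17)=-1, (8|17)=+1; sign (−1)^0·-1^1·+1^1 = -1.
(a,b)_3: α=2, u≡2; β=0, v≡2 (mod 3); (2|3)=-1, (2|3)=-1; sign (−1)^0·-1^0·-1^2 = +1.
(a,b)_13: α=0, u≡6; β=-1, v≡6 (mod 13); (6|13)=-1, (6|13)=-1; sign (−1)^0·-1^-1·-1^0 = -1.
Ram(119, -24310) = {13, 17}; no ℚ_13-point on the conic.

[13, 17]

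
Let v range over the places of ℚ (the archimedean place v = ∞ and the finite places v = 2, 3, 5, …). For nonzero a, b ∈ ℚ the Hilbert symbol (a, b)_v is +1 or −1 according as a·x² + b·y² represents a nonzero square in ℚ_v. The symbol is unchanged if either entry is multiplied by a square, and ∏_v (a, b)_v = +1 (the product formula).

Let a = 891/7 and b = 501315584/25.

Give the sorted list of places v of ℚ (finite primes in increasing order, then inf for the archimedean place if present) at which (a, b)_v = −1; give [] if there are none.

[2, 7]

Mod squares: a ≡ 77, b ≡ 14. Check v ∈ {∞, 2, 3, 5, 7, 11, 17}.
v=2: v_2(a)=0, v_2(b)=11; units ≡ 5, 7 (mod 8); ε·ε+αω+βω = 0·1+0·0+11·1 ≡ 1  ⇒  (a,b)_2 = -1.
v=11: a=11^1·(≡10), b=11^2·(≡3) mod 11; (10|11)=-1, (3|11)=+1; (−1)^{1·2·5}·(-1)^2·(+1)^1 = +1.
v=3: a=3^4·(≡2), b=3^0·(≡2) mod 3; (2|3)=-1, (2|3)=-1; (−1)^{4·0·1}·(-1)^0·(-1)^4 = +1.
v=17: a=17^0·(≡1), b=17^2·(≡14) mod 17; (1|17)=+1, (14|17)=-1; (−1)^{0·2·8}·(+1)^2·(-1)^0 = +1.
v=7: a=7^-1·(≡2), b=7^1·(≡4) mod 7; (2|7)=+1, (4|7)=+1; (−1)^{-1·1·3}·(+1)^1·(+1)^-1 = -1.
v=∞: 77 > 0 and 14 > 0  ⇒  (a,b)_∞ = +1.
v=5: a=5^0·(≡3), b=5^-2·(≡4) mod 5; (3|5)=-1, (4|5)=+1; (−1)^{0·-2·2}·(-1)^-2·(+1)^0 = +1.
(77, 14 / ℚ) ramifies at {2, 7}: a division algebra.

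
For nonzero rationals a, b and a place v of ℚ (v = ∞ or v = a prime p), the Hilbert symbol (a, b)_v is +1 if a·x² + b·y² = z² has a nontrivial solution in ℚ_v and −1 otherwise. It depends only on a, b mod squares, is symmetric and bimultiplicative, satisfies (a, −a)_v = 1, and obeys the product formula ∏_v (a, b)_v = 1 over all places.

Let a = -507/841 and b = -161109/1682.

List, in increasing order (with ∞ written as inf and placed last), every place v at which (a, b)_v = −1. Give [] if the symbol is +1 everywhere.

[2, 3, 17, inf]

Mod squares: a ≡ -3, b ≡ -442. Check v ∈ {∞, 2, 3, 13, 17, 29}.
v=∞: -3 < 0 and -442 < 0  ⇒  (a,b)_∞ = -1.
v=2: v_2(a)=0, v_2(b)=-1; units ≡ 5, 3 (mod 8); ε·ε+αω+βω = 0·1+0·1+-1·1 ≡ 1  ⇒  (a,b)_2 = -1.
v=17: a=17^0·(≡11), b=17^1·(≡8) mod 17; (11|17)=-1, (8|17)=+1; (−1)^{0·1·8}·(-1)^1·(+1)^0 = -1.
v=13: a=13^2·(≡4), b=13^1·(≡7) mod 13; (4|13)=+1, (7|13)=-1; (−1)^{2·1·6}·(+1)^1·(-1)^2 = +1.
v=29: a=29^-2·(≡15), b=29^-2·(≡22) mod 29; (15|29)=-1, (22|29)=+1; (−1)^{-2·-2·14}·(-1)^-2·(+1)^-2 = +1.
v=3: a=3^1·(≡2), b=3^6·(≡2) mod 3; (2|3)=-1, (2|3)=-1; (−1)^{1·6·1}·(-1)^6·(-1)^1 = -1.
|Ram(-3, -442)| = 4, even; anisotropic at {2, 3, 17, ∞}.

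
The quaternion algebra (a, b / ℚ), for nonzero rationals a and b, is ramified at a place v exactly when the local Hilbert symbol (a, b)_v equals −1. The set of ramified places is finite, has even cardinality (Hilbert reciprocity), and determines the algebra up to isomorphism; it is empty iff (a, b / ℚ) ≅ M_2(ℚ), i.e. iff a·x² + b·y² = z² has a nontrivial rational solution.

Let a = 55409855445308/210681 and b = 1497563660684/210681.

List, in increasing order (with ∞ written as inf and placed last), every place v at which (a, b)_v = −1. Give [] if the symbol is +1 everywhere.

Mod squares: a ≡ 113183, b ≡ 3059. Check v ∈ {∞, 2, 3, 7, 13, 17, 19, 23, 37}.
v=∞: 113183 > 0 and 3059 > 0  ⇒  (a,b)_∞ = +1.
v=19: a=19^1·(≡14), b=19^1·(≡5) mod 19; (14|19)=-1, (5|19)=+1; (−1)^{1·1·9}·(-1)^1·(+1)^1 = +1.
v=17: a=17^-2·(≡11), b=17^-2·(≡15) mod 17; (11|17)=-1, (15|17)=+1; (−1)^{-2·-2·8}·(-1)^-2·(+1)^-2 = +1.
v=7: a=7^1·(≡3), b=7^1·(≡5) mod 7; (3|7)=-1, (5|7)=-1; (−1)^{1·1·3}·(-1)^1·(-1)^1 = -1.
v=3: a=3^-6·(≡2), b=3^-6·(≡2) mod 3; (2|3)=-1, (2|3)=-1; (−1)^{-6·-6·1}·(-1)^-6·(-1)^-6 = +1.
v=2: v_2(a)=2, v_2(b)=2; units ≡ 7, 3 (mod 8); ε·ε+αω+βω = 1·1+2·1+2·0 ≡ 1  ⇒  (a,b)_2 = -1.
v=23: a=23^3·(≡7), b=23^3·(≡12) mod 23; (7|23)=-1, (12|23)=+1; (−1)^{3·3·11}·(-1)^3·(+1)^3 = +1.
v=37: a=37^3·(≡4), b=37^2·(≡4) mod 37; (4|37)=+1, (4|37)=+1; (−1)^{3·2·18}·(+1)^2·(+1)^3 = +1.
v=13: a=13^2·(≡6), b=13^2·(≡10) mod 13; (6|13)=-1, (10|13)=+1; (−1)^{2·2·6}·(-1)^2·(+1)^2 = +1.
|Ram(113183, 3059)| = 2, even; anisotropic at {2, 7}.

[2, 7]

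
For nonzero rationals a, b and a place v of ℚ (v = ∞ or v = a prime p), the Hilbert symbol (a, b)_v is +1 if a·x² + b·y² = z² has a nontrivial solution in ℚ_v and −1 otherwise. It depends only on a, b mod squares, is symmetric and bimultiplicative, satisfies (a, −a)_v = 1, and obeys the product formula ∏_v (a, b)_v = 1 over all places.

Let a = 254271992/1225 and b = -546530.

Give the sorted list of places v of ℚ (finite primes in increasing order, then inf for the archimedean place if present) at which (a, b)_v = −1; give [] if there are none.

(a, b) ≡ (376142, -546530) mod (ℚ^×)²; places V = {2, 5, 7, 13, 17, 23, 31, 37, 41, 43, ∞}.
(a,b)_∞: sgn(376142)=+, sgn(-546530)=−, so +1.
(a,b)_5: α=-2, u≡3; β=1, v≡4 (mod 5); (3|5)=-1, (4|5)=+1; sign (−1)^0·-1^1·+1^-2 = -1.
(a,b)_2: α=3, β=1; u≡7, v≡7 (mod 8); ε(u)ε(v)=1·1, αω(v)=3·0, βω(u)=1·0; sum ≡ 1  ⇒  -1.
(a,b)_41: α=0, u≡9; β=1, v≡36 (mod 41); (9|41)=+1, (36|41)=+1; sign (−1)^0·+1^1·+1^0 = +1.
(a,b)_43: α=0, u≡31; β=1, v≡18 (mod 43); (31|43)=+1, (18|43)=-1; sign (−1)^0·+1^1·-1^0 = +1.
(a,b)_23: α=1, u≡13; β=0, v≡19 (mod 23); (13|23)=+1, (19|23)=-1; sign (−1)^0·+1^0·-1^1 = -1.
(a,b)_31: α=0, u≡20; β=1, v≡9 (mod 31); (20|31)=+1, (9|31)=+1; sign (−1)^0·+1^1·+1^0 = +1.
(a,b)_37: α=1, u≡33; β=0, v≡34 (mod 37); (33|37)=+1, (34|37)=+1; sign (−1)^0·+1^0·+1^1 = +1.
(a,b)_13: α=3, u≡12; β=0, v≡3 (mod 13); (12|13)=+1, (3|13)=+1; sign (−1)^0·+1^0·+1^3 = +1.
(a,b)_17: α=1, u≡15; β=0, v≡3 (mod 17); (15|17)=+1, (3|17)=-1; sign (−1)^0·+1^0·-1^1 = -1.
(a,b)_7: α=-2, u≡4; β=0, v≡2 (mod 7); (4|7)=+1, (2|7)=+1; sign (−1)^0·+1^0·+1^-2 = +1.
Ram(376142, -546530) = {2, 5, 17, 23}; no ℚ_2-point on the conic.

[2, 5, 17, 23]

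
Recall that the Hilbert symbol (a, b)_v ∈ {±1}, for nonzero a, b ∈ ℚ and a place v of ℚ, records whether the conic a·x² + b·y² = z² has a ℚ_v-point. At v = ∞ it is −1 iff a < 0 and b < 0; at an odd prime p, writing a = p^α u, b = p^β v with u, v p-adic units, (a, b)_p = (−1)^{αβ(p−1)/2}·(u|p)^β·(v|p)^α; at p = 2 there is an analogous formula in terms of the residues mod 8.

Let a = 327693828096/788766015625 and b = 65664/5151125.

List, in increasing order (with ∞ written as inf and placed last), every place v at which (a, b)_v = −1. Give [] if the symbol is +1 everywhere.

[2, 19]

(a, b) ≡ (19, 570) mod (ℚ^×)²; places V = {2, 3, 5, 7, 19, 29, ∞}.
(a,b)_5: α=-8, u≡1; β=-3, v≡1 (mod 5); (1|5)=+1, (1|5)=+1; sign (−1)^0·+1^-3·+1^-8 = +1.
(a,b)_7: α=-4, u≡3; β=-2, v≡3 (mod 7); (3|7)=-1, (3|7)=-1; sign (−1)^0·-1^-2·-1^-4 = +1.
(a,b)_2: α=16, β=7; u≡3, v≡5 (mod 8); ε(u)ε(v)=1·0, αω(v)=16·1, βω(u)=7·1; sum ≡ 1  ⇒  -1.
(a,b)_19: α=3, u≡5; β=1, v≡7 (mod 19); (5|19)=+1, (7|19)=+1; sign (−1)^1·+1^1·+1^3 = -1.
(a,b)_3: α=6, u≡1; β=3, v≡1 (mod 3); (1|3)=+1, (1|3)=+1; sign (−1)^0·+1^3·+1^6 = +1.
(a,b)_∞: sgn(19)=+, sgn(570)=+, so +1.
(a,b)_29: α=-2, u≡21; β=-2, v≡11 (mod 29); (21|29)=-1, (11|29)=-1; sign (−1)^0·-1^-2·-1^-2 = +1.
Ram(19, 570) = {2, 19}; no ℚ_2-point on the conic.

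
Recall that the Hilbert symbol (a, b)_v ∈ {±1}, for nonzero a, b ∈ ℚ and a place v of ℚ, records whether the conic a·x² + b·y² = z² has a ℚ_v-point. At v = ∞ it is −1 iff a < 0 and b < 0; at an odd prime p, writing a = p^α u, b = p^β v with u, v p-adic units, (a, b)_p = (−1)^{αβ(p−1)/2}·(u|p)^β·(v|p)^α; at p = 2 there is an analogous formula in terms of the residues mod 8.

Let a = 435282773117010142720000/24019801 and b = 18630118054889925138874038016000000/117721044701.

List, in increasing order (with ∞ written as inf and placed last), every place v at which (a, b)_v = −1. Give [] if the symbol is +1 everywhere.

[2, 11, 29, 37]

(a, b) ≡ (16687, 8415539) mod (ℚ^×)²; places V = {2, 5, 11, 13, 23, 29, 31, 37, 41, ∞}.
(a,b)_2: α=12, β=14; u≡7, v≡3 (mod 8); ε(u)ε(v)=1·1, αω(v)=12·1, βω(u)=14·0; sum ≡ 1  ⇒  -1.
(a,b)_11: α=5, u≡2; β=9, v≡2 (mod 11); (2|11)=-1, (2|11)=-1; sign (−1)^1·-1^9·-1^5 = -1.
(a,b)_5: α=4, u≡2; β=6, v≡4 (mod 5); (2|5)=-1, (4|5)=+1; sign (−1)^0·-1^6·+1^4 = +1.
(a,b)_29: α=-2, u≡27; β=-3, v≡14 (mod 29); (27|29)=-1, (14|29)=-1; sign (−1)^0·-1^-3·-1^-2 = -1.
(a,b)_41: α=1, u≡35; β=2, v≡25 (mod 41); (35|41)=-1, (25|41)=+1; sign (−1)^0·-1^2·+1^1 = +1.
(a,b)_∞: sgn(16687)=+, sgn(8415539)=+, so +1.
(a,b)_13: α=-4, u≡8; β=-6, v≡11 (mod 13); (8|13)=-1, (11|13)=-1; sign (−1)^0·-1^-6·-1^-4 = +1.
(a,b)_31: α=2, u≡2; β=3, v≡19 (mod 31); (2|31)=+1, (19|31)=+1; sign (−1)^0·+1^3·+1^2 = +1.
(a,b)_23: α=2, u≡2; β=3, v≡3 (mod 23); (2|23)=+1, (3|23)=+1; sign (−1)^0·+1^3·+1^2 = +1.
(a,b)_37: α=3, u≡4; β=3, v≡31 (mod 37); (4|37)=+1, (31|37)=-1; sign (−1)^0·+1^3·-1^3 = -1.
|Ram(16687, 8415539)| = 4, even; anisotropic at {2, 11, 29, 37}.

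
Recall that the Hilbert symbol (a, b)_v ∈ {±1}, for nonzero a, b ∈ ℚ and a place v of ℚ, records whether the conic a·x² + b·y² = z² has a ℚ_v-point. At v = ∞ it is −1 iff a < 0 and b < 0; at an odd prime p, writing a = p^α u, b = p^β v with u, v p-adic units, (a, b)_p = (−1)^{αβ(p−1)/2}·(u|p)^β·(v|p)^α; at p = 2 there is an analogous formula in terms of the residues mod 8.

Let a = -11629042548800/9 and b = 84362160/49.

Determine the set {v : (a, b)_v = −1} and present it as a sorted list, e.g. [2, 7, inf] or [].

[2, 5, 17, 29]

(a, b) ≡ (-17, 5272635) mod (ℚ^×)²; places V = {2, 3, 5, 7, 17, 23, 29, 31, ∞}.
(a,b)_31: α=2, u≡16; β=1, v≡10 (mod 31); (16|31)=+1, (10|31)=+1; sign (−1)^0·+1^1·+1^2 = +1.
(a,b)_29: α=2, u≡3; β=1, v≡17 (mod 29); (3|29)=-1, (17|29)=-1; sign (−1)^0·-1^1·-1^2 = -1.
(a,b)_5: α=2, u≡2; β=1, v≡3 (mod 5); (2|5)=-1, (3|5)=-1; sign (−1)^0·-1^1·-1^2 = -1.
(a,b)_2: α=6, β=4; u≡7, v≡3 (mod 8); ε(u)ε(v)=1·1, αω(v)=6·1, βω(u)=4·0; sum ≡ 1  ⇒  -1.
(a,b)_23: α=2, u≡4; β=1, v≡6 (mod 23); (4|23)=+1, (6|23)=+1; sign (−1)^0·+1^1·+1^2 = +1.
(a,b)_7: α=0, u≡1; β=-2, v≡1 (mod 7); (1|7)=+1, (1|7)=+1; sign (−1)^0·+1^-2·+1^0 = +1.
(a,b)_3: α=-2, u≡1; β=1, v≡1 (mod 3); (1|3)=+1, (1|3)=+1; sign (−1)^0·+1^1·+1^-2 = +1.
(a,b)_∞: sgn(-17)=−, sgn(5272635)=+, so +1.
(a,b)_17: α=1, u≡2; β=1, v≡12 (mod 17); (2|17)=+1, (12|17)=-1; sign (−1)^0·+1^1·-1^1 = -1.
|Ram(-17, 5272635)| = 4, even; anisotropic at {2, 5, 17, 29}.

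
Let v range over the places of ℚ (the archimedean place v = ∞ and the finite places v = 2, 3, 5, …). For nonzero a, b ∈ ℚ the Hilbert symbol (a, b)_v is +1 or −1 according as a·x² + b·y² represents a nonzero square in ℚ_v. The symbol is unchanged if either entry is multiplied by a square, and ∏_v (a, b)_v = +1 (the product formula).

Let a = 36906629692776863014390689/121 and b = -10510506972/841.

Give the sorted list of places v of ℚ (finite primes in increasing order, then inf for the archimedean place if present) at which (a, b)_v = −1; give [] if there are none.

Mod squares: a ≡ 12121, b ≡ -303807. Check v ∈ {∞, 2, 3, 7, 11, 17, 23, 29, 31, 37}.
v=37: a=37^2·(≡6), b=37^1·(≡33) mod 37; (6|37)=-1, (33|37)=+1; (−1)^{2·1·18}·(-1)^1·(+1)^2 = -1.
v=2: v_2(a)=0, v_2(b)=2; units ≡ 1, 1 (mod 8); ε·ε+αω+βω = 0·0+0·0+2·0 ≡ 0  ⇒  (a,b)_2 = +1.
v=23: a=23^3·(≡19), b=23^1·(≡12) mod 23; (19|23)=-1, (12|23)=+1; (−1)^{3·1·11}·(-1)^1·(+1)^3 = +1.
v=3: a=3^8·(≡1), b=3^3·(≡2) mod 3; (1|3)=+1, (2|3)=-1; (−1)^{8·3·1}·(+1)^3·(-1)^8 = +1.
v=17: a=17^3·(≡9), b=17^1·(≡8) mod 17; (9|17)=+1, (8|17)=+1; (−1)^{3·1·8}·(+1)^1·(+1)^3 = +1.
v=31: a=31^5·(≡28), b=31^2·(≡30) mod 31; (28|31)=+1, (30|31)=-1; (−1)^{5·2·15}·(+1)^2·(-1)^5 = -1.
v=7: a=7^4·(≡1), b=7^1·(≡5) mod 7; (1|7)=+1, (5|7)=-1; (−1)^{4·1·3}·(+1)^1·(-1)^4 = +1.
v=11: a=11^-2·(≡8), b=11^0·(≡7) mod 11; (8|11)=-1, (7|11)=-1; (−1)^{-2·0·5}·(-1)^0·(-1)^-2 = +1.
v=29: a=29^0·(≡16), b=29^-2·(≡3) mod 29; (16|29)=+1, (3|29)=-1; (−1)^{0·-2·14}·(+1)^-2·(-1)^0 = +1.
v=∞: 12121 > 0 and -303807 < 0  ⇒  (a,b)_∞ = +1.
|Ram(12121, -303807)| = 2, even; anisotropic at {31, 37}.

[31, 37]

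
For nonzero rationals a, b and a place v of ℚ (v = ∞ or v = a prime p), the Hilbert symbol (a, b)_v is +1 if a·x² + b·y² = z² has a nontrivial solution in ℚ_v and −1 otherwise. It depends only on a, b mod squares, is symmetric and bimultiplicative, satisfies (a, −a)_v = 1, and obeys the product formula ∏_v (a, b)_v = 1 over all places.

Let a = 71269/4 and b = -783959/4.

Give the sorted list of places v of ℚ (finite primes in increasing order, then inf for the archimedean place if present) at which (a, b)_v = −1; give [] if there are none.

Mod squares: a ≡ 589, b ≡ -6479. Check v ∈ {∞, 2, 11, 19, 31}.
v=19: a=19^1·(≡2), b=19^1·(≡16) mod 19; (2|19)=-1, (16|19)=+1; (−1)^{1·1·9}·(-1)^1·(+1)^1 = +1.
v=∞: 589 > 0 and -6479 < 0  ⇒  (a,b)_∞ = +1.
v=11: a=11^2·(≡7), b=11^3·(≡4) mod 11; (7|11)=-1, (4|11)=+1; (−1)^{2·3·5}·(-1)^3·(+1)^2 = -1.
v=2: v_2(a)=-2, v_2(b)=-2; units ≡ 5, 1 (mod 8); ε·ε+αω+βω = 0·0+-2·0+-2·1 ≡ 0  ⇒  (a,b)_2 = +1.
v=31: a=31^1·(≡9), b=31^1·(≡25) mod 31; (9|31)=+1, (25|31)=+1; (−1)^{1·1·15}·(+1)^1·(+1)^1 = -1.
Ram(589, -6479) = {11, 31}; no ℚ_11-point on the conic.

[11, 31]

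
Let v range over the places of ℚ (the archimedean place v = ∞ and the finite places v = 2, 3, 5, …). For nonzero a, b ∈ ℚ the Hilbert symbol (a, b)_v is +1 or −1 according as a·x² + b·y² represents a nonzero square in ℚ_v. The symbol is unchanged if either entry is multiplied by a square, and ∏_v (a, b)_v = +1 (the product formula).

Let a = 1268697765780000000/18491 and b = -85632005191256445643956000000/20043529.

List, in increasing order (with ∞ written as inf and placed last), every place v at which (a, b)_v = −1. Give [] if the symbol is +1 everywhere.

Mod squares: a ≡ 53295, b ≡ -35061. Check v ∈ {∞, 2, 3, 5, 11, 13, 17, 19, 23, 29, 31, 37, 41}.
v=3: a=3^5·(≡2), b=3^5·(≡1) mod 3; (2|3)=-1, (1|3)=+1; (−1)^{5·5·1}·(-1)^5·(+1)^5 = +1.
v=∞: 53295 > 0 and -35061 < 0  ⇒  (a,b)_∞ = +1.
v=37: a=37^0·(≡17), b=37^-2·(≡23) mod 37; (17|37)=-1, (23|37)=-1; (−1)^{0·-2·18}·(-1)^-2·(-1)^0 = +1.
v=29: a=29^2·(≡7), b=29^3·(≡6) mod 29; (7|29)=+1, (6|29)=+1; (−1)^{2·3·14}·(+1)^3·(+1)^2 = +1.
v=11: a=11^-1·(≡3), b=11^-4·(≡6) mod 11; (3|11)=+1, (6|11)=-1; (−1)^{-1·-4·5}·(+1)^-4·(-1)^-1 = -1.
v=5: a=5^7·(≡4), b=5^6·(≡4) mod 5; (4|5)=+1, (4|5)=+1; (−1)^{7·6·2}·(+1)^6·(+1)^7 = +1.
v=23: a=23^0·(≡16), b=23^2·(≡15) mod 23; (16|23)=+1, (15|23)=-1; (−1)^{0·2·11}·(+1)^2·(-1)^0 = +1.
v=19: a=19^1·(≡13), b=19^2·(≡3) mod 19; (13|19)=-1, (3|19)=-1; (−1)^{1·2·9}·(-1)^2·(-1)^1 = -1.
v=31: a=31^2·(≡30), b=31^3·(≡18) mod 31; (30|31)=-1, (18|31)=+1; (−1)^{2·3·15}·(-1)^3·(+1)^2 = -1.
v=13: a=13^0·(≡11), b=13^3·(≡7) mod 13; (11|13)=-1, (7|13)=-1; (−1)^{0·3·6}·(-1)^3·(-1)^0 = -1.
v=2: v_2(a)=8, v_2(b)=8; units ≡ 7, 3 (mod 8); ε·ε+αω+βω = 1·1+8·1+8·0 ≡ 1  ⇒  (a,b)_2 = -1.
v=17: a=17^1·(≡5), b=17^2·(≡5) mod 17; (5|17)=-1, (5|17)=-1; (−1)^{1·2·8}·(-1)^2·(-1)^1 = -1.
v=41: a=41^-2·(≡2), b=41^0·(≡17) mod 41; (2|41)=+1, (17|41)=-1; (−1)^{-2·0·20}·(+1)^0·(-1)^-2 = +1.
|Ram(53295, -35061)| = 6, even; anisotropic at {2, 11, 13, 17, 19, 31}.

[2, 11, 13, 17, 19, 31]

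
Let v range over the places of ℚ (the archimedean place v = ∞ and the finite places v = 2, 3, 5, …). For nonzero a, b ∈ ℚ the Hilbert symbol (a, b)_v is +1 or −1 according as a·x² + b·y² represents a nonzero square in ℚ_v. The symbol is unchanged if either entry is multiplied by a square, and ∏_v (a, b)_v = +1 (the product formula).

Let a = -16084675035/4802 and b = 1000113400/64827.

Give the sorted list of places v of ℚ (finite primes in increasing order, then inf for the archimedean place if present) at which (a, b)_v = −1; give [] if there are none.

Mod squares: a ≡ -1430, b ≡ 858. Check v ∈ {∞, 2, 3, 5, 7, 11, 13, 17, 31}.
v=31: a=31^2·(≡13), b=31^0·(≡3) mod 31; (13|31)=-1, (3|31)=-1; (−1)^{2·0·15}·(-1)^0·(-1)^2 = +1.
v=7: a=7^-4·(≡6), b=7^-4·(≡1) mod 7; (6|7)=-1, (1|7)=+1; (−1)^{-4·-4·3}·(-1)^-4·(+1)^-4 = +1.
v=∞: -1430 < 0 and 858 > 0  ⇒  (a,b)_∞ = +1.
v=3: a=3^4·(≡1), b=3^-3·(≡1) mod 3; (1|3)=+1, (1|3)=+1; (−1)^{4·-3·1}·(+1)^-3·(+1)^4 = +1.
v=11: a=11^1·(≡8), b=11^3·(≡3) mod 11; (8|11)=-1, (3|11)=+1; (−1)^{1·3·5}·(-1)^3·(+1)^1 = +1.
v=5: a=5^1·(≡4), b=5^2·(≡3) mod 5; (4|5)=+1, (3|5)=-1; (−1)^{1·2·2}·(+1)^2·(-1)^1 = -1.
v=2: v_2(a)=-1, v_2(b)=3; units ≡ 5, 5 (mod 8); ε·ε+αω+βω = 0·0+-1·1+3·1 ≡ 0  ⇒  (a,b)_2 = +1.
v=13: a=13^1·(≡8), b=13^1·(≡4) mod 13; (8|13)=-1, (4|13)=+1; (−1)^{1·1·6}·(-1)^1·(+1)^1 = -1.
v=17: a=17^2·(≡13), b=17^2·(≡2) mod 17; (13|17)=+1, (2|17)=+1; (−1)^{2·2·8}·(+1)^2·(+1)^2 = +1.
(-1430, 858 / ℚ) ramifies at {5, 13}: a division algebra.

[5, 13]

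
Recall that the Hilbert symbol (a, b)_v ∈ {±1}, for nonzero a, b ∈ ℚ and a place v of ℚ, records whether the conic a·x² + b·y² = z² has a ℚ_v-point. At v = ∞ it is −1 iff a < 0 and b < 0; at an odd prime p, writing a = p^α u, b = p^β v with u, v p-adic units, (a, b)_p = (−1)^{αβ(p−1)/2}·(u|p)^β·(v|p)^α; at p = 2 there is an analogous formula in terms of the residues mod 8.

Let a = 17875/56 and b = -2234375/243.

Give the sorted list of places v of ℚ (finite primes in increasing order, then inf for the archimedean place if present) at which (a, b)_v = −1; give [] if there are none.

Mod squares: a ≡ 10010, b ≡ -429. Check v ∈ {∞, 2, 3, 5, 7, 11, 13}.
v=11: a=11^1·(≡8), b=11^1·(≡1) mod 11; (8|11)=-1, (1|11)=+1; (−1)^{1·1·5}·(-1)^1·(+1)^1 = +1.
v=7: a=7^-1·(≡4), b=7^0·(≡5) mod 7; (4|7)=+1, (5|7)=-1; (−1)^{-1·0·3}·(+1)^0·(-1)^-1 = -1.
v=∞: 10010 > 0 and -429 < 0  ⇒  (a,b)_∞ = +1.
v=13: a=13^1·(≡9), b=13^1·(≡7) mod 13; (9|13)=+1, (7|13)=-1; (−1)^{1·1·6}·(+1)^1·(-1)^1 = -1.
v=2: v_2(a)=-3, v_2(b)=0; units ≡ 5, 3 (mod 8); ε·ε+αω+βω = 0·1+-3·1+0·1 ≡ 1  ⇒  (a,b)_2 = -1.
v=3: a=3^0·(≡2), b=3^-5·(≡1) mod 3; (2|3)=-1, (1|3)=+1; (−1)^{0·-5·1}·(-1)^-5·(+1)^0 = -1.
v=5: a=5^3·(≡3), b=5^6·(≡4) mod 5; (3|5)=-1, (4|5)=+1; (−1)^{3·6·2}·(-1)^6·(+1)^3 = +1.
(10010, -429 / ℚ) ramifies at {2, 3, 7, 13}: a division algebra.

[2, 3, 7, 13]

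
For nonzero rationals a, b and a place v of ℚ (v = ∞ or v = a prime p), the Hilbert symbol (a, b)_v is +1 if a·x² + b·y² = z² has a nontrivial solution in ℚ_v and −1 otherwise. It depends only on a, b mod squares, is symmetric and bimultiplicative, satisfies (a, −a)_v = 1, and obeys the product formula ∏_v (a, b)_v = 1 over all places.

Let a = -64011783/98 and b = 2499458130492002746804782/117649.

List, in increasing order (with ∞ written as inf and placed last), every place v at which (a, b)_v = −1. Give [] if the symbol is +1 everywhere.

[3, 11, 23, 41]

(a, b) ≡ (-1058046, 62238) mod (ℚ^×)²; places V = {2, 3, 7, 11, 17, 23, 41, ∞}.
(a,b)_2: α=-1, β=1; u≡1, v≡7 (mod 8); ε(u)ε(v)=0·1, αω(v)=-1·0, βω(u)=1·0; sum ≡ 0  ⇒  +1.
(a,b)_11: α=3, u≡1; β=9, v≡4 (mod 11); (1|11)=+1, (4|11)=+1; sign (−1)^1·+1^9·+1^3 = -1.
(a,b)_41: α=1, u≡19; β=3, v≡33 (mod 41); (19|41)=-1, (33|41)=+1; sign (−1)^0·-1^3·+1^1 = -1.
(a,b)_17: α=1, u≡13; β=2, v≡1 (mod 17); (13|17)=+1, (1|17)=+1; sign (−1)^0·+1^2·+1^1 = +1.
(a,b)_3: α=1, u≡1; β=7, v≡1 (mod 3); (1|3)=+1, (1|3)=+1; sign (−1)^1·+1^7·+1^1 = -1.
(a,b)_∞: sgn(-1058046)=−, sgn(62238)=+, so +1.
(a,b)_7: α=-2, u≡2; β=-6, v≡2 (mod 7); (2|7)=+1, (2|7)=+1; sign (−1)^0·+1^-6·+1^-2 = +1.
(a,b)_23: α=1, u≡22; β=3, v≡14 (mod 23); (22|23)=-1, (14|23)=-1; sign (−1)^1·-1^3·-1^1 = -1.
Ram(-1058046, 62238) = {3, 11, 23, 41}; no ℚ_3-point on the conic.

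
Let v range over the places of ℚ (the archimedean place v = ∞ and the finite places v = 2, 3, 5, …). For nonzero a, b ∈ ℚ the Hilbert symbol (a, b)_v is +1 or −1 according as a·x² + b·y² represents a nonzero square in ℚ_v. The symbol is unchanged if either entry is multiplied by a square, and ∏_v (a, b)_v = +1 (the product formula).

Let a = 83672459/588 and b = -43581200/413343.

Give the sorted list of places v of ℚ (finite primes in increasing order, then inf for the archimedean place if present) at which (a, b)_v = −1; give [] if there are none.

[13, 29]

Mod squares: a ≡ 897, b ≡ -2639. Check v ∈ {∞, 2, 3, 5, 7, 13, 17, 23, 29}.
v=∞: 897 > 0 and -2639 < 0  ⇒  (a,b)_∞ = +1.
v=5: a=5^0·(≡3), b=5^2·(≡4) mod 5; (3|5)=-1, (4|5)=+1; (−1)^{0·2·2}·(-1)^2·(+1)^0 = +1.
v=13: a=13^1·(≡10), b=13^1·(≡5) mod 13; (10|13)=+1, (5|13)=-1; (−1)^{1·1·6}·(+1)^1·(-1)^1 = -1.
v=3: a=3^-1·(≡2), b=3^-10·(≡1) mod 3; (2|3)=-1, (1|3)=+1; (−1)^{-1·-10·1}·(-1)^-10·(+1)^-1 = +1.
v=17: a=17^0·(≡4), b=17^2·(≡15) mod 17; (4|17)=+1, (15|17)=+1; (−1)^{0·2·8}·(+1)^2·(+1)^0 = +1.
v=7: a=7^-2·(≡2), b=7^-1·(≡4) mod 7; (2|7)=+1, (4|7)=+1; (−1)^{-2·-1·3}·(+1)^-1·(+1)^-2 = +1.
v=2: v_2(a)=-2, v_2(b)=4; units ≡ 1, 1 (mod 8); ε·ε+αω+βω = 0·0+-2·0+4·0 ≡ 0  ⇒  (a,b)_2 = +1.
v=23: a=23^5·(≡1), b=23^0·(≡12) mod 23; (1|23)=+1, (12|23)=+1; (−1)^{5·0·11}·(+1)^0·(+1)^5 = +1.
v=29: a=29^0·(≡8), b=29^1·(≡16) mod 29; (8|29)=-1, (16|29)=+1; (−1)^{0·1·14}·(-1)^1·(+1)^0 = -1.
Ram(897, -2639) = {13, 29}; no ℚ_13-point on the conic.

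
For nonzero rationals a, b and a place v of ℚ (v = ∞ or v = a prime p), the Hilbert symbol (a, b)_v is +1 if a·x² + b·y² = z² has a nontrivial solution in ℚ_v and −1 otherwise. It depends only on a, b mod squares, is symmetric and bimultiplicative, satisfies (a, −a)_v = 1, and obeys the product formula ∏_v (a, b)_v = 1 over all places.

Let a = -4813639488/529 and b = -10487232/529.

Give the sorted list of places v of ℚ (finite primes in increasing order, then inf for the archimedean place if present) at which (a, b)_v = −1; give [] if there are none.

(a, b) ≡ (-357, -7) mod (ℚ^×)²; places V = {2, 3, 7, 17, 23, ∞}.
(a,b)_3: α=7, u≡1; β=4, v≡2 (mod 3); (1|3)=+1, (2|3)=-1; sign (−1)^0·+1^4·-1^7 = -1.
(a,b)_∞: sgn(-357)=−, sgn(-7)=−, so -1.
(a,b)_23: α=-2, u≡14; β=-2, v≡9 (mod 23); (14|23)=-1, (9|23)=+1; sign (−1)^0·-1^-2·+1^-2 = +1.
(a,b)_7: α=1, u≡6; β=1, v≡5 (mod 7); (6|7)=-1, (5|7)=-1; sign (−1)^1·-1^1·-1^1 = -1.
(a,b)_17: α=3, u≡1; β=2, v≡12 (mod 17); (1|17)=+1, (12|17)=-1; sign (−1)^0·+1^2·-1^3 = -1.
(a,b)_2: α=6, β=6; u≡3, v≡1 (mod 8); ε(u)ε(v)=1·0, αω(v)=6·0, βω(u)=6·1; sum ≡ 0  ⇒  +1.
(-357, -7 / ℚ) ramifies at {3, 7, 17, ∞}: a division algebra.

[3, 7, 17, inf]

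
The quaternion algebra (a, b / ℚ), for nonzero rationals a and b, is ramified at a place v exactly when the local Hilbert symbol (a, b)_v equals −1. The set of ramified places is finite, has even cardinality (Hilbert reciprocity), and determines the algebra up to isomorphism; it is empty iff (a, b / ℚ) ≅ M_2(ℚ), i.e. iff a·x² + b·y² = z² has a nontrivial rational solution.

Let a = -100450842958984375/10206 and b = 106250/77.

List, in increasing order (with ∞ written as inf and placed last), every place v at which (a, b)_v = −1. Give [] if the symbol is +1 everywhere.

(a, b) ≡ (-34034, 13090) mod (ℚ^×)²; places V = {2, 3, 5, 7, 11, 13, 17, ∞}.
(a,b)_17: α=3, u≡9; β=1, v≡5 (mod 17); (9|17)=+1, (5|17)=-1; sign (−1)^0·+1^1·-1^3 = -1.
(a,b)_13: α=1, u≡6; β=0, v≡12 (mod 13); (6|13)=-1, (12|13)=+1; sign (−1)^0·-1^0·+1^1 = +1.
(a,b)_11: α=5, u≡7; β=-1, v≡8 (mod 11); (7|11)=-1, (8|11)=-1; sign (−1)^1·-1^-1·-1^5 = -1.
(a,b)_3: α=-6, u≡1; β=0, v≡1 (mod 3); (1|3)=+1, (1|3)=+1; sign (−1)^0·+1^0·+1^-6 = +1.
(a,b)_5: α=10, u≡1; β=5, v≡2 (mod 5); (1|5)=+1, (2|5)=-1; sign (−1)^0·+1^5·-1^10 = +1.
(a,b)_2: α=-1, β=1; u≡7, v≡1 (mod 8); ε(u)ε(v)=1·0, αω(v)=-1·0, βω(u)=1·0; sum ≡ 0  ⇒  +1.
(a,b)_7: α=-1, u≡5; β=-1, v≡1 (mod 7); (5|7)=-1, (1|7)=+1; sign (−1)^1·-1^-1·+1^-1 = +1.
(a,b)_∞: sgn(-34034)=−, sgn(13090)=+, so +1.
|Ram(-34034, 13090)| = 2, even; anisotropic at {11, 17}.

[11, 17]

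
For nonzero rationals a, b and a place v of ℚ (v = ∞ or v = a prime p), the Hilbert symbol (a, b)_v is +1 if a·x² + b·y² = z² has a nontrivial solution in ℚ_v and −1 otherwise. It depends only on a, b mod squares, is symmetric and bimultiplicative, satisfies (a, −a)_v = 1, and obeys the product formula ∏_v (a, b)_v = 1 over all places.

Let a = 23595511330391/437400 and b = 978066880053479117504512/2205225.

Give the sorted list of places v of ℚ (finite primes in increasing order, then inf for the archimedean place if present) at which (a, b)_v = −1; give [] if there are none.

[2, 13, 37, 41]

(a, b) ≡ (391386, 13) mod (ℚ^×)²; places V = {2, 3, 5, 7, 11, 13, 19, 37, 41, 43, ∞}.
(a,b)_37: α=1, u≡30; β=2, v≡13 (mod 37); (30|37)=+1, (13|37)=-1; sign (−1)^0·+1^2·-1^1 = -1.
(a,b)_41: α=1, u≡38; β=2, v≡12 (mod 41); (38|41)=-1, (12|41)=-1; sign (−1)^0·-1^2·-1^1 = -1.
(a,b)_11: α=2, u≡10; β=-2, v≡7 (mod 11); (10|11)=-1, (7|11)=-1; sign (−1)^0·-1^-2·-1^2 = +1.
(a,b)_2: α=-3, β=14; u≡5, v≡5 (mod 8); ε(u)ε(v)=0·0, αω(v)=-3·1, βω(u)=14·1; sum ≡ 1  ⇒  -1.
(a,b)_7: α=2, u≡1; β=2, v≡3 (mod 7); (1|7)=+1, (3|7)=-1; sign (−1)^0·+1^2·-1^2 = +1.
(a,b)_19: α=2, u≡11; β=4, v≡2 (mod 19); (11|19)=+1, (2|19)=-1; sign (−1)^0·+1^4·-1^2 = +1.
(a,b)_13: α=2, u≡11; β=3, v≡9 (mod 13); (11|13)=-1, (9|13)=+1; sign (−1)^0·-1^3·+1^2 = -1.
(a,b)_3: α=-7, u≡1; β=-6, v≡1 (mod 3); (1|3)=+1, (1|3)=+1; sign (−1)^0·+1^-6·+1^-7 = +1.
(a,b)_43: α=1, u≡34; β=2, v≡15 (mod 43); (34|43)=-1, (15|43)=+1; sign (−1)^0·-1^2·+1^1 = +1.
(a,b)_5: α=-2, u≡1; β=-2, v≡3 (mod 5); (1|5)=+1, (3|5)=-1; sign (−1)^0·+1^-2·-1^-2 = +1.
(a,b)_∞: sgn(391386)=+, sgn(13)=+, so +1.
Ram(391386, 13) = {2, 13, 37, 41}; no ℚ_2-point on the conic.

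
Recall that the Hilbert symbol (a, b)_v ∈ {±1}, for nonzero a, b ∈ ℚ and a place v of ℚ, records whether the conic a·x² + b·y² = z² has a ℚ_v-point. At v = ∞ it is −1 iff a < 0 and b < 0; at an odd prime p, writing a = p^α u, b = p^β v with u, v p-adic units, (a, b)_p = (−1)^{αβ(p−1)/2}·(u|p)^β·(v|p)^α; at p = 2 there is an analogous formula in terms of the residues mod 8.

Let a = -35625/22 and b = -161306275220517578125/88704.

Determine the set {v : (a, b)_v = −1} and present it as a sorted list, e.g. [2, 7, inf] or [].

Mod squares: a ≡ -1254, b ≡ -25371346. Check v ∈ {∞, 2, 3, 5, 7, 11, 13, 17, 19, 23, 29, 31}.
v=∞: -1254 < 0 and -25371346 < 0  ⇒  (a,b)_∞ = -1.
v=5: a=5^4·(≡4), b=5^10·(≡1) mod 5; (4|5)=+1, (1|5)=+1; (−1)^{4·10·2}·(+1)^10·(+1)^4 = +1.
v=19: a=19^1·(≡2), b=19^3·(≡11) mod 19; (2|19)=-1, (11|19)=+1; (−1)^{1·3·9}·(-1)^3·(+1)^1 = +1.
v=7: a=7^0·(≡5), b=7^-1·(≡6) mod 7; (5|7)=-1, (6|7)=-1; (−1)^{0·-1·3}·(-1)^-1·(-1)^0 = -1.
v=2: v_2(a)=-1, v_2(b)=-7; units ≡ 5, 7 (mod 8); ε·ε+αω+βω = 0·1+-1·0+-7·1 ≡ 1  ⇒  (a,b)_2 = -1.
v=13: a=13^0·(≡11), b=13^1·(≡12) mod 13; (11|13)=-1, (12|13)=+1; (−1)^{0·1·6}·(-1)^1·(+1)^0 = -1.
v=17: a=17^0·(≡15), b=17^2·(≡1) mod 17; (15|17)=+1, (1|17)=+1; (−1)^{0·2·8}·(+1)^2·(+1)^0 = +1.
v=29: a=29^0·(≡6), b=29^1·(≡19) mod 29; (6|29)=+1, (19|29)=-1; (−1)^{0·1·14}·(+1)^1·(-1)^0 = +1.
v=31: a=31^0·(≡11), b=31^2·(≡17) mod 31; (11|31)=-1, (17|31)=-1; (−1)^{0·2·15}·(-1)^2·(-1)^0 = +1.
v=11: a=11^-1·(≡2), b=11^-1·(≡4) mod 11; (2|11)=-1, (4|11)=+1; (−1)^{-1·-1·5}·(-1)^-1·(+1)^-1 = +1.
v=3: a=3^1·(≡2), b=3^-2·(≡2) mod 3; (2|3)=-1, (2|3)=-1; (−1)^{1·-2·1}·(-1)^-2·(-1)^1 = -1.
v=23: a=23^0·(≡21), b=23^1·(≡8) mod 23; (21|23)=-1, (8|23)=+1; (−1)^{0·1·11}·(-1)^1·(+1)^0 = -1.
(-1254, -25371346 / ℚ) ramifies at {2, 3, 7, 13, 23, ∞}: a division algebra.

[2, 3, 7, 13, 23, inf]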